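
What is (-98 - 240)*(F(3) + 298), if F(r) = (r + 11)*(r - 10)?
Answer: -67600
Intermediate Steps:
F(r) = (-10 + r)*(11 + r) (F(r) = (11 + r)*(-10 + r) = (-10 + r)*(11 + r))
(-98 - 240)*(F(3) + 298) = (-98 - 240)*((-110 + 3 + 3**2) + 298) = -338*((-110 + 3 + 9) + 298) = -338*(-98 + 298) = -338*200 = -67600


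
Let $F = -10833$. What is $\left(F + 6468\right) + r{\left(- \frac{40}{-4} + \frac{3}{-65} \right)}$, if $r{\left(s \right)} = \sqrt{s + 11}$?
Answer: $-4365 + \frac{\sqrt{88530}}{65} \approx -4360.4$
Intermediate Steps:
$r{\left(s \right)} = \sqrt{11 + s}$
$\left(F + 6468\right) + r{\left(- \frac{40}{-4} + \frac{3}{-65} \right)} = \left(-10833 + 6468\right) + \sqrt{11 + \left(- \frac{40}{-4} + \frac{3}{-65}\right)} = -4365 + \sqrt{11 + \left(\left(-40\right) \left(- \frac{1}{4}\right) + 3 \left(- \frac{1}{65}\right)\right)} = -4365 + \sqrt{11 + \left(10 - \frac{3}{65}\right)} = -4365 + \sqrt{11 + \frac{647}{65}} = -4365 + \sqrt{\frac{1362}{65}} = -4365 + \frac{\sqrt{88530}}{65}$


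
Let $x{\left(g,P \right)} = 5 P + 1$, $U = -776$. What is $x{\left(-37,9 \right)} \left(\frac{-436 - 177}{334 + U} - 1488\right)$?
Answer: $- \frac{15112909}{221} \approx -68384.0$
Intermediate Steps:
$x{\left(g,P \right)} = 1 + 5 P$
$x{\left(-37,9 \right)} \left(\frac{-436 - 177}{334 + U} - 1488\right) = \left(1 + 5 \cdot 9\right) \left(\frac{-436 - 177}{334 - 776} - 1488\right) = \left(1 + 45\right) \left(- \frac{613}{-442} - 1488\right) = 46 \left(\left(-613\right) \left(- \frac{1}{442}\right) - 1488\right) = 46 \left(\frac{613}{442} - 1488\right) = 46 \left(- \frac{657083}{442}\right) = - \frac{15112909}{221}$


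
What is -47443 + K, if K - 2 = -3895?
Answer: -51336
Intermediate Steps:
K = -3893 (K = 2 - 3895 = -3893)
-47443 + K = -47443 - 3893 = -51336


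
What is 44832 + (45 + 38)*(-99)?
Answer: 36615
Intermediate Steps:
44832 + (45 + 38)*(-99) = 44832 + 83*(-99) = 44832 - 8217 = 36615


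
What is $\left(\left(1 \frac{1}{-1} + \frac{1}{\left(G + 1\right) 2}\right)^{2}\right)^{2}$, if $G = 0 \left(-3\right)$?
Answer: $\frac{1}{16} \approx 0.0625$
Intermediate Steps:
$G = 0$
$\left(\left(1 \frac{1}{-1} + \frac{1}{\left(G + 1\right) 2}\right)^{2}\right)^{2} = \left(\left(1 \frac{1}{-1} + \frac{1}{\left(0 + 1\right) 2}\right)^{2}\right)^{2} = \left(\left(1 \left(-1\right) + 1^{-1} \cdot \frac{1}{2}\right)^{2}\right)^{2} = \left(\left(-1 + 1 \cdot \frac{1}{2}\right)^{2}\right)^{2} = \left(\left(-1 + \frac{1}{2}\right)^{2}\right)^{2} = \left(\left(- \frac{1}{2}\right)^{2}\right)^{2} = \left(\frac{1}{4}\right)^{2} = \frac{1}{16}$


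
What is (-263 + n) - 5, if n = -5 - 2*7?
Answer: -287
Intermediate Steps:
n = -19 (n = -5 - 14 = -19)
(-263 + n) - 5 = (-263 - 19) - 5 = -282 - 5 = -287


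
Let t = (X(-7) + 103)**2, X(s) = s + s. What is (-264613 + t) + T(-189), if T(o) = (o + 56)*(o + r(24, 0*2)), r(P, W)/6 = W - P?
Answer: -212403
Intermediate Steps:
X(s) = 2*s
r(P, W) = -6*P + 6*W (r(P, W) = 6*(W - P) = -6*P + 6*W)
t = 7921 (t = (2*(-7) + 103)**2 = (-14 + 103)**2 = 89**2 = 7921)
T(o) = (-144 + o)*(56 + o) (T(o) = (o + 56)*(o + (-6*24 + 6*(0*2))) = (56 + o)*(o + (-144 + 6*0)) = (56 + o)*(o + (-144 + 0)) = (56 + o)*(o - 144) = (56 + o)*(-144 + o) = (-144 + o)*(56 + o))
(-264613 + t) + T(-189) = (-264613 + 7921) + (-8064 + (-189)**2 - 88*(-189)) = -256692 + (-8064 + 35721 + 16632) = -256692 + 44289 = -212403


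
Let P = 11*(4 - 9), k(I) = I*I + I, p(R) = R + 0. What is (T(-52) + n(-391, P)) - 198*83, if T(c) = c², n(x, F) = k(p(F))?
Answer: -10760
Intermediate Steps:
p(R) = R
k(I) = I + I² (k(I) = I² + I = I + I²)
P = -55 (P = 11*(-5) = -55)
n(x, F) = F*(1 + F)
(T(-52) + n(-391, P)) - 198*83 = ((-52)² - 55*(1 - 55)) - 198*83 = (2704 - 55*(-54)) - 16434 = (2704 + 2970) - 16434 = 5674 - 16434 = -10760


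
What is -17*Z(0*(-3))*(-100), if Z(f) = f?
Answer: 0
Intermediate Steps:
-17*Z(0*(-3))*(-100) = -0*(-3)*(-100) = -17*0*(-100) = 0*(-100) = 0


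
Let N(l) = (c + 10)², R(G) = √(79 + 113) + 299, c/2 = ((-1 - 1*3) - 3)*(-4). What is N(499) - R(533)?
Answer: 4057 - 8*√3 ≈ 4043.1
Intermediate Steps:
c = 56 (c = 2*(((-1 - 1*3) - 3)*(-4)) = 2*(((-1 - 3) - 3)*(-4)) = 2*((-4 - 3)*(-4)) = 2*(-7*(-4)) = 2*28 = 56)
R(G) = 299 + 8*√3 (R(G) = √192 + 299 = 8*√3 + 299 = 299 + 8*√3)
N(l) = 4356 (N(l) = (56 + 10)² = 66² = 4356)
N(499) - R(533) = 4356 - (299 + 8*√3) = 4356 + (-299 - 8*√3) = 4057 - 8*√3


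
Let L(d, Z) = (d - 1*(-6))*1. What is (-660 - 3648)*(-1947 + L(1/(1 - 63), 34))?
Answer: 259218822/31 ≈ 8.3619e+6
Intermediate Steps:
L(d, Z) = 6 + d (L(d, Z) = (d + 6)*1 = (6 + d)*1 = 6 + d)
(-660 - 3648)*(-1947 + L(1/(1 - 63), 34)) = (-660 - 3648)*(-1947 + (6 + 1/(1 - 63))) = -4308*(-1947 + (6 + 1/(-62))) = -4308*(-1947 + (6 - 1/62)) = -4308*(-1947 + 371/62) = -4308*(-120343/62) = 259218822/31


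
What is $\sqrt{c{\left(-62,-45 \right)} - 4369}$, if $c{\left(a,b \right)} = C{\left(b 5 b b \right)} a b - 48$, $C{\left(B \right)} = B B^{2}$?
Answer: $i \sqrt{263892374099121098167} \approx 1.6245 \cdot 10^{10} i$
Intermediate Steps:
$C{\left(B \right)} = B^{3}$
$c{\left(a,b \right)} = -48 + 125 a b^{10}$ ($c{\left(a,b \right)} = \left(b 5 b b\right)^{3} a b - 48 = \left(5 b b b\right)^{3} a b - 48 = \left(5 b^{2} b\right)^{3} a b - 48 = \left(5 b^{3}\right)^{3} a b - 48 = 125 b^{9} a b - 48 = 125 a b^{9} b - 48 = 125 a b^{10} - 48 = -48 + 125 a b^{10}$)
$\sqrt{c{\left(-62,-45 \right)} - 4369} = \sqrt{\left(-48 + 125 \left(-62\right) \left(-45\right)^{10}\right) - 4369} = \sqrt{\left(-48 + 125 \left(-62\right) 34050628916015625\right) - 4369} = \sqrt{\left(-48 - 263892374099121093750\right) - 4369} = \sqrt{-263892374099121093798 - 4369} = \sqrt{-263892374099121098167} = i \sqrt{263892374099121098167}$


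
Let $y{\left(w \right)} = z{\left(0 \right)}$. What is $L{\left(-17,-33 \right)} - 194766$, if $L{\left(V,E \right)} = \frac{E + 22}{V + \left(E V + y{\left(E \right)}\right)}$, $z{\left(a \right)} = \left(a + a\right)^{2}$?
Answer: $- \frac{105952715}{544} \approx -1.9477 \cdot 10^{5}$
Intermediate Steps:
$z{\left(a \right)} = 4 a^{2}$ ($z{\left(a \right)} = \left(2 a\right)^{2} = 4 a^{2}$)
$y{\left(w \right)} = 0$ ($y{\left(w \right)} = 4 \cdot 0^{2} = 4 \cdot 0 = 0$)
$L{\left(V,E \right)} = \frac{22 + E}{V + E V}$ ($L{\left(V,E \right)} = \frac{E + 22}{V + \left(E V + 0\right)} = \frac{22 + E}{V + E V}$)
$L{\left(-17,-33 \right)} - 194766 = \frac{22 - 33}{\left(-17\right) \left(1 - 33\right)} - 194766 = \left(- \frac{1}{17}\right) \frac{1}{-32} \left(-11\right) - 194766 = \left(- \frac{1}{17}\right) \left(- \frac{1}{32}\right) \left(-11\right) - 194766 = - \frac{11}{544} - 194766 = - \frac{105952715}{544}$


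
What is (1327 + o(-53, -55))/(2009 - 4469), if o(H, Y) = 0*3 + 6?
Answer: -1333/2460 ≈ -0.54187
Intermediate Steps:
o(H, Y) = 6 (o(H, Y) = 0 + 6 = 6)
(1327 + o(-53, -55))/(2009 - 4469) = (1327 + 6)/(2009 - 4469) = 1333/(-2460) = 1333*(-1/2460) = -1333/2460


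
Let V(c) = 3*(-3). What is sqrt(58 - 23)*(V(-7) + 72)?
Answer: 63*sqrt(35) ≈ 372.71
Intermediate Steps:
V(c) = -9
sqrt(58 - 23)*(V(-7) + 72) = sqrt(58 - 23)*(-9 + 72) = sqrt(35)*63 = 63*sqrt(35)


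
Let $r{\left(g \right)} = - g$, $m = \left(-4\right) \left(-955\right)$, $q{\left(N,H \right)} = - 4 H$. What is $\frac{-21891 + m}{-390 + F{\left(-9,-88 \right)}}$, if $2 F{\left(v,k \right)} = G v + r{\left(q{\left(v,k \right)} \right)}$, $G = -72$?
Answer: $\frac{18071}{242} \approx 74.674$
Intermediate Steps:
$m = 3820$
$F{\left(v,k \right)} = - 36 v + 2 k$ ($F{\left(v,k \right)} = \frac{- 72 v - - 4 k}{2} = \frac{- 72 v + 4 k}{2} = - 36 v + 2 k$)
$\frac{-21891 + m}{-390 + F{\left(-9,-88 \right)}} = \frac{-21891 + 3820}{-390 + \left(\left(-36\right) \left(-9\right) + 2 \left(-88\right)\right)} = - \frac{18071}{-390 + \left(324 - 176\right)} = - \frac{18071}{-390 + 148} = - \frac{18071}{-242} = \left(-18071\right) \left(- \frac{1}{242}\right) = \frac{18071}{242}$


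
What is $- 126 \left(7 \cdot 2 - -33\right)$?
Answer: $-5922$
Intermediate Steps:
$- 126 \left(7 \cdot 2 - -33\right) = - 126 \left(14 + 33\right) = \left(-126\right) 47 = -5922$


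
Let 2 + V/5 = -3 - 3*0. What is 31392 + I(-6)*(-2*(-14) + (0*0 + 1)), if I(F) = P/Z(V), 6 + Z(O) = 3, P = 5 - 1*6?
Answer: 94205/3 ≈ 31402.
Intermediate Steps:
P = -1 (P = 5 - 6 = -1)
V = -25 (V = -10 + 5*(-3 - 3*0) = -10 + 5*(-3 + 0) = -10 + 5*(-3) = -10 - 15 = -25)
Z(O) = -3 (Z(O) = -6 + 3 = -3)
I(F) = 1/3 (I(F) = -1/(-3) = -1*(-1/3) = 1/3)
31392 + I(-6)*(-2*(-14) + (0*0 + 1)) = 31392 + (-2*(-14) + (0*0 + 1))/3 = 31392 + (28 + (0 + 1))/3 = 31392 + (28 + 1)/3 = 31392 + (1/3)*29 = 31392 + 29/3 = 94205/3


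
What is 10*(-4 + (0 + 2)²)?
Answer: 0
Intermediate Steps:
10*(-4 + (0 + 2)²) = 10*(-4 + 2²) = 10*(-4 + 4) = 10*0 = 0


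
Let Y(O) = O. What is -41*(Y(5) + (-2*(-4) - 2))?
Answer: -451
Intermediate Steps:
-41*(Y(5) + (-2*(-4) - 2)) = -41*(5 + (-2*(-4) - 2)) = -41*(5 + (8 - 2)) = -41*(5 + 6) = -41*11 = -451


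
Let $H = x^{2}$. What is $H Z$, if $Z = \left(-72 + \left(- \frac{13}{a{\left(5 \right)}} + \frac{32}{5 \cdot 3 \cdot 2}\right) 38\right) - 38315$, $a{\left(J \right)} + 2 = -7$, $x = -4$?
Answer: $- \frac{27569936}{45} \approx -6.1267 \cdot 10^{5}$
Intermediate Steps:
$a{\left(J \right)} = -9$ ($a{\left(J \right)} = -2 - 7 = -9$)
$Z = - \frac{1723121}{45}$ ($Z = \left(-72 + \left(- \frac{13}{-9} + \frac{32}{5 \cdot 3 \cdot 2}\right) 38\right) - 38315 = \left(-72 + \left(\left(-13\right) \left(- \frac{1}{9}\right) + \frac{32}{15 \cdot 2}\right) 38\right) - 38315 = \left(-72 + \left(\frac{13}{9} + \frac{32}{30}\right) 38\right) - 38315 = \left(-72 + \left(\frac{13}{9} + 32 \cdot \frac{1}{30}\right) 38\right) - 38315 = \left(-72 + \left(\frac{13}{9} + \frac{16}{15}\right) 38\right) - 38315 = \left(-72 + \frac{113}{45} \cdot 38\right) - 38315 = \left(-72 + \frac{4294}{45}\right) - 38315 = \frac{1054}{45} - 38315 = - \frac{1723121}{45} \approx -38292.0$)
$H = 16$ ($H = \left(-4\right)^{2} = 16$)
$H Z = 16 \left(- \frac{1723121}{45}\right) = - \frac{27569936}{45}$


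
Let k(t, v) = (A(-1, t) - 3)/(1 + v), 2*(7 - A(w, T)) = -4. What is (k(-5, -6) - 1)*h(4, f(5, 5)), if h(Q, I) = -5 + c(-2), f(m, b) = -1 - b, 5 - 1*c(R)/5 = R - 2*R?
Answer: -22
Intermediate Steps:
c(R) = 25 + 5*R (c(R) = 25 - 5*(R - 2*R) = 25 - (-5)*R = 25 + 5*R)
A(w, T) = 9 (A(w, T) = 7 - ½*(-4) = 7 + 2 = 9)
h(Q, I) = 10 (h(Q, I) = -5 + (25 + 5*(-2)) = -5 + (25 - 10) = -5 + 15 = 10)
k(t, v) = 6/(1 + v) (k(t, v) = (9 - 3)/(1 + v) = 6/(1 + v))
(k(-5, -6) - 1)*h(4, f(5, 5)) = (6/(1 - 6) - 1)*10 = (6/(-5) - 1)*10 = (6*(-⅕) - 1)*10 = (-6/5 - 1)*10 = -11/5*10 = -22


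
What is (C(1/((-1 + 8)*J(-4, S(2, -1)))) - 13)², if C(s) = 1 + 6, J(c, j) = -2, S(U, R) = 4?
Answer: 36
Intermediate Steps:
C(s) = 7
(C(1/((-1 + 8)*J(-4, S(2, -1)))) - 13)² = (7 - 13)² = (-6)² = 36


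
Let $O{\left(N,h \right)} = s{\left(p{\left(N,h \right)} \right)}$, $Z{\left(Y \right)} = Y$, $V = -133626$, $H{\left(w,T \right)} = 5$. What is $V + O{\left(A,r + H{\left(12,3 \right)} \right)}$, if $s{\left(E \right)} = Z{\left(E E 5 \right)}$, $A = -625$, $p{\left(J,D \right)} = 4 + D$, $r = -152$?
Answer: $-31381$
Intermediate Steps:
$s{\left(E \right)} = 5 E^{2}$ ($s{\left(E \right)} = E E 5 = E^{2} \cdot 5 = 5 E^{2}$)
$O{\left(N,h \right)} = 5 \left(4 + h\right)^{2}$
$V + O{\left(A,r + H{\left(12,3 \right)} \right)} = -133626 + 5 \left(4 + \left(-152 + 5\right)\right)^{2} = -133626 + 5 \left(4 - 147\right)^{2} = -133626 + 5 \left(-143\right)^{2} = -133626 + 5 \cdot 20449 = -133626 + 102245 = -31381$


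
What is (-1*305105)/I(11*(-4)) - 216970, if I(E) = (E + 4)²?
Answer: -69491421/320 ≈ -2.1716e+5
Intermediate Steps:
I(E) = (4 + E)²
(-1*305105)/I(11*(-4)) - 216970 = (-1*305105)/((4 + 11*(-4))²) - 216970 = -305105/(4 - 44)² - 216970 = -305105/((-40)²) - 216970 = -305105/1600 - 216970 = -305105*1/1600 - 216970 = -61021/320 - 216970 = -69491421/320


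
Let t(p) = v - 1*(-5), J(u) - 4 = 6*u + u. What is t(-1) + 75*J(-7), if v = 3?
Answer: -3367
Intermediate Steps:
J(u) = 4 + 7*u (J(u) = 4 + (6*u + u) = 4 + 7*u)
t(p) = 8 (t(p) = 3 - 1*(-5) = 3 + 5 = 8)
t(-1) + 75*J(-7) = 8 + 75*(4 + 7*(-7)) = 8 + 75*(4 - 49) = 8 + 75*(-45) = 8 - 3375 = -3367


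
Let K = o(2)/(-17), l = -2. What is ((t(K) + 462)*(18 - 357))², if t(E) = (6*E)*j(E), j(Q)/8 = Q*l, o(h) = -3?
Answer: 2022274457726436/83521 ≈ 2.4213e+10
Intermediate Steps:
j(Q) = -16*Q (j(Q) = 8*(Q*(-2)) = 8*(-2*Q) = -16*Q)
K = 3/17 (K = -3/(-17) = -3*(-1/17) = 3/17 ≈ 0.17647)
t(E) = -96*E² (t(E) = (6*E)*(-16*E) = -96*E²)
((t(K) + 462)*(18 - 357))² = ((-96*(3/17)² + 462)*(18 - 357))² = ((-96*9/289 + 462)*(-339))² = ((-864/289 + 462)*(-339))² = ((132654/289)*(-339))² = (-44969706/289)² = 2022274457726436/83521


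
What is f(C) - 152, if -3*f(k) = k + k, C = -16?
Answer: -424/3 ≈ -141.33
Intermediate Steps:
f(k) = -2*k/3 (f(k) = -(k + k)/3 = -2*k/3)
f(C) - 152 = -⅔*(-16) - 152 = 32/3 - 152 = -424/3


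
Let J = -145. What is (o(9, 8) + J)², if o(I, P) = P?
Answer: 18769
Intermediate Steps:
(o(9, 8) + J)² = (8 - 145)² = (-137)² = 18769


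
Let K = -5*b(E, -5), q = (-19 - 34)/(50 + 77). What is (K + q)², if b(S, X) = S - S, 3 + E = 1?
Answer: 2809/16129 ≈ 0.17416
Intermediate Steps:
E = -2 (E = -3 + 1 = -2)
b(S, X) = 0
q = -53/127 ≈ -0.41732
K = 0 (K = -5*0 = 0)
(K + q)² = (0 - 53/127)² = (-53/127)² = 2809/16129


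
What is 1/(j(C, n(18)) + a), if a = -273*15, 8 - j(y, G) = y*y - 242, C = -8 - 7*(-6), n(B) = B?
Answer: -1/5001 ≈ -0.00019996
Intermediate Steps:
C = 34 (C = -8 + 42 = 34)
j(y, G) = 250 - y**2 (j(y, G) = 8 - (y*y - 242) = 8 - (y**2 - 242) = 8 - (-242 + y**2) = 8 + (242 - y**2) = 250 - y**2)
a = -4095
1/(j(C, n(18)) + a) = 1/((250 - 1*34**2) - 4095) = 1/((250 - 1*1156) - 4095) = 1/((250 - 1156) - 4095) = 1/(-906 - 4095) = 1/(-5001) = -1/5001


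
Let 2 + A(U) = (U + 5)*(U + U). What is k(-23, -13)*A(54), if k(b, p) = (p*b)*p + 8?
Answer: -24709230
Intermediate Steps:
A(U) = -2 + 2*U*(5 + U) (A(U) = -2 + (U + 5)*(U + U) = -2 + (5 + U)*(2*U) = -2 + 2*U*(5 + U))
k(b, p) = 8 + b*p² (k(b, p) = (b*p)*p + 8 = b*p² + 8 = 8 + b*p²)
k(-23, -13)*A(54) = (8 - 23*(-13)²)*(-2 + 2*54² + 10*54) = (8 - 23*169)*(-2 + 2*2916 + 540) = (8 - 3887)*(-2 + 5832 + 540) = -3879*6370 = -24709230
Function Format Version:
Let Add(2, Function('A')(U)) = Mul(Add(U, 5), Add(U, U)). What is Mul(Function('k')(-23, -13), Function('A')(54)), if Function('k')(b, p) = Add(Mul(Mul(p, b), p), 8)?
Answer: -24709230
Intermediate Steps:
Function('A')(U) = Add(-2, Mul(2, U, Add(5, U))) (Function('A')(U) = Add(-2, Mul(Add(U, 5), Add(U, U))) = Add(-2, Mul(Add(5, U), Mul(2, U))) = Add(-2, Mul(2, U, Add(5, U))))
Function('k')(b, p) = Add(8, Mul(b, Pow(p, 2))) (Function('k')(b, p) = Add(Mul(Mul(b, p), p), 8) = Add(Mul(b, Pow(p, 2)), 8) = Add(8, Mul(b, Pow(p, 2))))
Mul(Function('k')(-23, -13), Function('A')(54)) = Mul(Add(8, Mul(-23, Pow(-13, 2))), Add(-2, Mul(2, Pow(54, 2)), Mul(10, 54))) = Mul(Add(8, Mul(-23, 169)), Add(-2, Mul(2, 2916), 540)) = Mul(Add(8, -3887), Add(-2, 5832, 540)) = Mul(-3879, 6370) = -24709230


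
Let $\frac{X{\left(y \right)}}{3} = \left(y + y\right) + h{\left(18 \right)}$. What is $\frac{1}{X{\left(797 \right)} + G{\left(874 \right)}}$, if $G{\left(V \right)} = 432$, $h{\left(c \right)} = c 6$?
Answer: $\frac{1}{5538} \approx 0.00018057$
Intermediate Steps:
$h{\left(c \right)} = 6 c$
$X{\left(y \right)} = 324 + 6 y$ ($X{\left(y \right)} = 3 \left(\left(y + y\right) + 6 \cdot 18\right) = 3 \left(2 y + 108\right) = 3 \left(108 + 2 y\right) = 324 + 6 y$)
$\frac{1}{X{\left(797 \right)} + G{\left(874 \right)}} = \frac{1}{\left(324 + 6 \cdot 797\right) + 432} = \frac{1}{\left(324 + 4782\right) + 432} = \frac{1}{5106 + 432} = \frac{1}{5538}$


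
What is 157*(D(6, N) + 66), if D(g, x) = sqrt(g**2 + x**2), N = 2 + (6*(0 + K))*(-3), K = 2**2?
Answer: 10362 + 314*sqrt(1234) ≈ 21392.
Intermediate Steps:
K = 4
N = -70 (N = 2 + (6*(0 + 4))*(-3) = 2 + (6*4)*(-3) = 2 + 24*(-3) = 2 - 72 = -70)
157*(D(6, N) + 66) = 157*(sqrt(6**2 + (-70)**2) + 66) = 157*(sqrt(36 + 4900) + 66) = 157*(sqrt(4936) + 66) = 157*(2*sqrt(1234) + 66) = 157*(66 + 2*sqrt(1234)) = 10362 + 314*sqrt(1234)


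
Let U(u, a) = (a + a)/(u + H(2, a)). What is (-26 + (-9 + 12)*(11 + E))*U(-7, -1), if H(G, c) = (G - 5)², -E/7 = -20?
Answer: -427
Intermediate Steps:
E = 140 (E = -7*(-20) = 140)
H(G, c) = (-5 + G)²
U(u, a) = 2*a/(9 + u) (U(u, a) = (a + a)/(u + (-5 + 2)²) = (2*a)/(u + (-3)²) = (2*a)/(u + 9) = (2*a)/(9 + u) = 2*a/(9 + u))
(-26 + (-9 + 12)*(11 + E))*U(-7, -1) = (-26 + (-9 + 12)*(11 + 140))*(2*(-1)/(9 - 7)) = (-26 + 3*151)*(2*(-1)/2) = (-26 + 453)*(2*(-1)*(½)) = 427*(-1) = -427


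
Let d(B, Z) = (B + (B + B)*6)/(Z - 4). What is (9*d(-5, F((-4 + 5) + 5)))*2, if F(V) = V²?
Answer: -585/16 ≈ -36.563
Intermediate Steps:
d(B, Z) = 13*B/(-4 + Z) (d(B, Z) = (B + (2*B)*6)/(-4 + Z) = (B + 12*B)/(-4 + Z) = (13*B)/(-4 + Z) = 13*B/(-4 + Z))
(9*d(-5, F((-4 + 5) + 5)))*2 = (9*(13*(-5)/(-4 + ((-4 + 5) + 5)²)))*2 = (9*(13*(-5)/(-4 + (1 + 5)²)))*2 = (9*(13*(-5)/(-4 + 6²)))*2 = (9*(13*(-5)/(-4 + 36)))*2 = (9*(13*(-5)/32))*2 = (9*(13*(-5)*(1/32)))*2 = (9*(-65/32))*2 = -585/32*2 = -585/16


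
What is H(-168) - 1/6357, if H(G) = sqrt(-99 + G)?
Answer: -1/6357 + I*sqrt(267) ≈ -0.00015731 + 16.34*I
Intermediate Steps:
H(-168) - 1/6357 = sqrt(-99 - 168) - 1/6357 = sqrt(-267) - 1*1/6357 = I*sqrt(267) - 1/6357 = -1/6357 + I*sqrt(267)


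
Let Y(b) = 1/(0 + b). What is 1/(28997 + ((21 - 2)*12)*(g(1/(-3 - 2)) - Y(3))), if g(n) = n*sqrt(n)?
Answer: 3615125/104553082109 + 1140*I*sqrt(5)/104553082109 ≈ 3.4577e-5 + 2.4381e-8*I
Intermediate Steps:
g(n) = n**(3/2)
Y(b) = 1/b
1/(28997 + ((21 - 2)*12)*(g(1/(-3 - 2)) - Y(3))) = 1/(28997 + ((21 - 2)*12)*((1/(-3 - 2))**(3/2) - 1/3)) = 1/(28997 + (19*12)*((1/(-5))**(3/2) - 1*1/3)) = 1/(28997 + 228*((-1/5)**(3/2) - 1/3)) = 1/(28997 + 228*(-I*sqrt(5)/25 - 1/3)) = 1/(28997 + 228*(-1/3 - I*sqrt(5)/25)) = 1/(28997 + (-76 - 228*I*sqrt(5)/25)) = 1/(28921 - 228*I*sqrt(5)/25)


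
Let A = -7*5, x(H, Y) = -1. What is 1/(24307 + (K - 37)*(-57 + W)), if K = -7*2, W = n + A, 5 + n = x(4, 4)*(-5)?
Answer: 1/28999 ≈ 3.4484e-5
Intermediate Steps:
n = 0 (n = -5 - 1*(-5) = -5 + 5 = 0)
A = -35
W = -35 (W = 0 - 35 = -35)
K = -14
1/(24307 + (K - 37)*(-57 + W)) = 1/(24307 + (-14 - 37)*(-57 - 35)) = 1/(24307 - 51*(-92)) = 1/(24307 + 4692) = 1/28999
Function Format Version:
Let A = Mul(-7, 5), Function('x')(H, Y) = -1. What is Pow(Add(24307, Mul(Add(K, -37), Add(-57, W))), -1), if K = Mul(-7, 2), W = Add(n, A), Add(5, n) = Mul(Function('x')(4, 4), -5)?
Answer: Rational(1, 28999) ≈ 3.4484e-5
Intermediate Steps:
n = 0 (n = Add(-5, Mul(-1, -5)) = Add(-5, 5) = 0)
A = -35
W = -35 (W = Add(0, -35) = -35)
K = -14
Pow(Add(24307, Mul(Add(K, -37), Add(-57, W))), -1) = Pow(Add(24307, Mul(Add(-14, -37), Add(-57, -35))), -1) = Pow(Add(24307, Mul(-51, -92)), -1) = Pow(Add(24307, 4692), -1) = Pow(28999, -1) = Rational(1, 28999)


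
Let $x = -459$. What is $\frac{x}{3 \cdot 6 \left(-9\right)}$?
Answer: $\frac{17}{6} \approx 2.8333$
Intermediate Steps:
$\frac{x}{3 \cdot 6 \left(-9\right)} = - \frac{459}{3 \cdot 6 \left(-9\right)} = - \frac{459}{18 \left(-9\right)} = - \frac{459}{-162} = \left(-459\right) \left(- \frac{1}{162}\right) = \frac{17}{6}$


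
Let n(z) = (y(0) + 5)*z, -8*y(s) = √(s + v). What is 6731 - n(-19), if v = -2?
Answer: 6826 - 19*I*√2/8 ≈ 6826.0 - 3.3588*I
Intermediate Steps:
y(s) = -√(-2 + s)/8 (y(s) = -√(s - 2)/8 = -√(-2 + s)/8)
n(z) = z*(5 - I*√2/8) (n(z) = (-√(-2 + 0)/8 + 5)*z = (-I*√2/8 + 5)*z = (5 - I*√2/8)*z = z*(5 - I*√2/8))
6731 - n(-19) = 6731 - (-19)*(40 - I*√2)/8 = 6731 - (-95 + 19*I*√2/8) = 6731 + (95 - 19*I*√2/8) = 6826 - 19*I*√2/8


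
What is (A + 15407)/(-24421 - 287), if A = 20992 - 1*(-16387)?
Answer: -26393/12354 ≈ -2.1364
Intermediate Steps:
A = 37379 (A = 20992 + 16387 = 37379)
(A + 15407)/(-24421 - 287) = (37379 + 15407)/(-24421 - 287) = 52786/(-24708) = 52786*(-1/24708) = -26393/12354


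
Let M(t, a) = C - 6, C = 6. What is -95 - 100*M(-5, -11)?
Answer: -95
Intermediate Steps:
M(t, a) = 0 (M(t, a) = 6 - 6 = 0)
-95 - 100*M(-5, -11) = -95 - 100*0 = -95 + 0 = -95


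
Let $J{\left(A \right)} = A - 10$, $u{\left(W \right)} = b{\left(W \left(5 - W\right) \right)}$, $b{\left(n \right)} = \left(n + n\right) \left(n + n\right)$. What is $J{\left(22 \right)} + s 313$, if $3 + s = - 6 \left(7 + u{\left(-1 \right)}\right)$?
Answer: $-284505$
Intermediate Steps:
$b{\left(n \right)} = 4 n^{2}$ ($b{\left(n \right)} = 2 n 2 n = 4 n^{2}$)
$u{\left(W \right)} = 4 W^{2} \left(5 - W\right)^{2}$ ($u{\left(W \right)} = 4 \left(W \left(5 - W\right)\right)^{2} = 4 W^{2} \left(5 - W\right)^{2}$)
$J{\left(A \right)} = -10 + A$ ($J{\left(A \right)} = A - 10 = -10 + A$)
$s = -909$ ($s = -3 - 6 \left(7 + 4 \left(-1\right)^{2} \left(-5 - 1\right)^{2}\right) = -3 - 6 \left(7 + 4 \cdot 1 \left(-6\right)^{2}\right) = -3 - 6 \left(7 + 4 \cdot 1 \cdot 36\right) = -3 - 6 \left(7 + 144\right) = -3 - 906 = -909$)
$J{\left(22 \right)} + s 313 = \left(-10 + 22\right) - 284517 = 12 - 284517 = -284505$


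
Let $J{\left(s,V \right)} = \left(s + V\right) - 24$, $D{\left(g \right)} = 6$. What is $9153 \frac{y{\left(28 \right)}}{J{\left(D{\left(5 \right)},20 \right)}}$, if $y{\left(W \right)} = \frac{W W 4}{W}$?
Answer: $512568$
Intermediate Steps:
$J{\left(s,V \right)} = -24 + V + s$ ($J{\left(s,V \right)} = \left(V + s\right) - 24 = -24 + V + s$)
$y{\left(W \right)} = 4 W$ ($y{\left(W \right)} = \frac{W^{2} \cdot 4}{W} = \frac{4 W^{2}}{W} = 4 W$)
$9153 \frac{y{\left(28 \right)}}{J{\left(D{\left(5 \right)},20 \right)}} = 9153 \frac{4 \cdot 28}{-24 + 20 + 6} = 9153 \cdot \frac{112}{2} = 9153 \cdot 112 \cdot \frac{1}{2} = 9153 \cdot 56 = 512568$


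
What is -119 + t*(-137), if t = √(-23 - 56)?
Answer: -119 - 137*I*√79 ≈ -119.0 - 1217.7*I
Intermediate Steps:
t = I*√79 (t = √(-79) = I*√79 ≈ 8.8882*I)
-119 + t*(-137) = -119 + (I*√79)*(-137) = -119 - 137*I*√79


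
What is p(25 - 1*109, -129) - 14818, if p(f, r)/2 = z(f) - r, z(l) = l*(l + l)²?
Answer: -4756192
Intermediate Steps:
z(l) = 4*l³ (z(l) = l*(2*l)² = l*(4*l²) = 4*l³)
p(f, r) = -2*r + 8*f³ (p(f, r) = 2*(4*f³ - r) = 2*(-r + 4*f³) = -2*r + 8*f³)
p(25 - 1*109, -129) - 14818 = (-2*(-129) + 8*(25 - 1*109)³) - 14818 = (258 + 8*(25 - 109)³) - 14818 = (258 + 8*(-84)³) - 14818 = (258 + 8*(-592704)) - 14818 = (258 - 4741632) - 14818 = -4741374 - 14818 = -4756192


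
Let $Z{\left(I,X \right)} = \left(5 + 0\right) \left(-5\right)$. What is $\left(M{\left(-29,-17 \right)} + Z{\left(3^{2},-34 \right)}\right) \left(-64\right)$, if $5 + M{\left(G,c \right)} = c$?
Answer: $3008$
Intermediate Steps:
$M{\left(G,c \right)} = -5 + c$
$Z{\left(I,X \right)} = -25$ ($Z{\left(I,X \right)} = 5 \left(-5\right) = -25$)
$\left(M{\left(-29,-17 \right)} + Z{\left(3^{2},-34 \right)}\right) \left(-64\right) = \left(\left(-5 - 17\right) - 25\right) \left(-64\right) = \left(-22 - 25\right) \left(-64\right) = \left(-47\right) \left(-64\right) = 3008$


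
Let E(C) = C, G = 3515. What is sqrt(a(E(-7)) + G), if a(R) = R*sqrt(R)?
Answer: sqrt(3515 - 7*I*sqrt(7)) ≈ 59.288 - 0.1562*I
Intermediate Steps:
a(R) = R**(3/2)
sqrt(a(E(-7)) + G) = sqrt((-7)**(3/2) + 3515) = sqrt(-7*I*sqrt(7) + 3515) = sqrt(3515 - 7*I*sqrt(7))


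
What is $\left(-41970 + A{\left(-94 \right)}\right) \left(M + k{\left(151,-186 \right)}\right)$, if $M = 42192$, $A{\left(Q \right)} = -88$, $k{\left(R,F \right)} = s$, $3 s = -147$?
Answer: $-1772450294$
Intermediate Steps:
$s = -49$ ($s = \frac{1}{3} \left(-147\right) = -49$)
$k{\left(R,F \right)} = -49$
$\left(-41970 + A{\left(-94 \right)}\right) \left(M + k{\left(151,-186 \right)}\right) = \left(-41970 - 88\right) \left(42192 - 49\right) = \left(-42058\right) 42143 = -1772450294$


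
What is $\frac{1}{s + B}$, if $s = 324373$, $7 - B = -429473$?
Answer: $\frac{1}{753853} \approx 1.3265 \cdot 10^{-6}$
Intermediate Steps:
$B = 429480$ ($B = 7 - -429473 = 7 + 429473 = 429480$)
$\frac{1}{s + B} = \frac{1}{324373 + 429480} = \frac{1}{753853}$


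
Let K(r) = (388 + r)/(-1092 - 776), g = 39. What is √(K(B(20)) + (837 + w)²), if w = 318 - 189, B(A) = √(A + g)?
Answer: √(814044054340 - 467*√59)/934 ≈ 966.00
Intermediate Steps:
B(A) = √(39 + A) (B(A) = √(A + 39) = √(39 + A))
w = 129
K(r) = -97/467 - r/1868 (K(r) = (388 + r)/(-1868) = (388 + r)*(-1/1868) = -97/467 - r/1868)
√(K(B(20)) + (837 + w)²) = √((-97/467 - √(39 + 20)/1868) + (837 + 129)²) = √((-97/467 - √59/1868) + 966²) = √((-97/467 - √59/1868) + 933156) = √(435783755/467 - √59/1868)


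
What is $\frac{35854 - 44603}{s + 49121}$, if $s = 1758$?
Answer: $- \frac{8749}{50879} \approx -0.17196$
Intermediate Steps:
$\frac{35854 - 44603}{s + 49121} = \frac{35854 - 44603}{1758 + 49121} = - \frac{8749}{50879}$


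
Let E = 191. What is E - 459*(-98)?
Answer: 45173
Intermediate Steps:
E - 459*(-98) = 191 - 459*(-98) = 191 + 44982 = 45173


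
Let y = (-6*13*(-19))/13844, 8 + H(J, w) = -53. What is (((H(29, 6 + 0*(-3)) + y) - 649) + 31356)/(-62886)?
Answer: -212132353/435296892 ≈ -0.48733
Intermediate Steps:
H(J, w) = -61 (H(J, w) = -8 - 53 = -61)
y = 741/6922 (y = -78*(-19)*(1/13844) = 1482*(1/13844) = 741/6922 ≈ 0.10705)
(((H(29, 6 + 0*(-3)) + y) - 649) + 31356)/(-62886) = (((-61 + 741/6922) - 649) + 31356)/(-62886) = ((-421501/6922 - 649) + 31356)*(-1/62886) = (-4913879/6922 + 31356)*(-1/62886) = (212132353/6922)*(-1/62886) = -212132353/435296892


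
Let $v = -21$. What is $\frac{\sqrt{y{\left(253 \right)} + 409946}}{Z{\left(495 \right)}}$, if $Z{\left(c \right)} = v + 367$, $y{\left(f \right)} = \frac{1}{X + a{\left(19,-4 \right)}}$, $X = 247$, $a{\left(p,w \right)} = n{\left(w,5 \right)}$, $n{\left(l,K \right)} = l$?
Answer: $\frac{\sqrt{298850637}}{9342} \approx 1.8505$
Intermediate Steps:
$a{\left(p,w \right)} = w$
$y{\left(f \right)} = \frac{1}{243}$ ($y{\left(f \right)} = \frac{1}{247 - 4} = \frac{1}{243}$)
$Z{\left(c \right)} = 346$ ($Z{\left(c \right)} = -21 + 367 = 346$)
$\frac{\sqrt{y{\left(253 \right)} + 409946}}{Z{\left(495 \right)}} = \frac{\sqrt{\frac{1}{243} + 409946}}{346} = \sqrt{\frac{99616879}{243}} \cdot \frac{1}{346} = \frac{\sqrt{298850637}}{27} \cdot \frac{1}{346} = \frac{\sqrt{298850637}}{9342}$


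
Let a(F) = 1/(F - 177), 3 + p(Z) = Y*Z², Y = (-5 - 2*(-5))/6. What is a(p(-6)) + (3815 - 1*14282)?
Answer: -1570051/150 ≈ -10467.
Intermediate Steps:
Y = ⅚ (Y = (-5 + 10)*(⅙) = 5*(⅙) = ⅚ ≈ 0.83333)
p(Z) = -3 + 5*Z²/6
a(F) = 1/(-177 + F)
a(p(-6)) + (3815 - 1*14282) = 1/(-177 + (-3 + (⅚)*(-6)²)) + (3815 - 1*14282) = 1/(-177 + (-3 + (⅚)*36)) + (3815 - 14282) = 1/(-177 + (-3 + 30)) - 10467 = 1/(-177 + 27) - 10467 = 1/(-150) - 10467 = -1/150 - 10467 = -1570051/150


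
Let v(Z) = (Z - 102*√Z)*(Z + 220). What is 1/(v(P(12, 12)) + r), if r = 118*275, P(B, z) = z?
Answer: -17617/2739191998 - 11832*√3/1369595999 ≈ -2.1395e-5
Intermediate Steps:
r = 32450
v(Z) = (220 + Z)*(Z - 102*√Z) (v(Z) = (Z - 102*√Z)*(220 + Z) = (220 + Z)*(Z - 102*√Z))
1/(v(P(12, 12)) + r) = 1/((12² - 44880*√3 - 2448*√3 + 220*12) + 32450) = 1/((144 - 44880*√3 - 2448*√3 + 2640) + 32450) = 1/((2784 - 47328*√3) + 32450) = 1/(35234 - 47328*√3)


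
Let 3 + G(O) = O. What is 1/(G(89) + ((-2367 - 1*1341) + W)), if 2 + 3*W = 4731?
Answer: -3/6137 ≈ -0.00048884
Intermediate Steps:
W = 4729/3 (W = -⅔ + (⅓)*4731 = -⅔ + 1577 = 4729/3 ≈ 1576.3)
G(O) = -3 + O
1/(G(89) + ((-2367 - 1*1341) + W)) = 1/((-3 + 89) + ((-2367 - 1*1341) + 4729/3)) = 1/(86 + ((-2367 - 1341) + 4729/3)) = 1/(86 + (-3708 + 4729/3)) = 1/(86 - 6395/3) = 1/(-6137/3) = -3/6137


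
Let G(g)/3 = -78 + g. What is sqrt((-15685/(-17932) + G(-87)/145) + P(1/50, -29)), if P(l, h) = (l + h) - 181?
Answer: I*sqrt(359195958209427)/1300070 ≈ 14.578*I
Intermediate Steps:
G(g) = -234 + 3*g (G(g) = 3*(-78 + g) = -234 + 3*g)
P(l, h) = -181 + h + l (P(l, h) = (h + l) - 181 = -181 + h + l)
sqrt((-15685/(-17932) + G(-87)/145) + P(1/50, -29)) = sqrt((-15685/(-17932) + (-234 + 3*(-87))/145) + (-181 - 29 + 1/50)) = sqrt((-15685*(-1/17932) + (-234 - 261)*(1/145)) + (-181 - 29 + 1/50)) = sqrt((15685/17932 - 495*1/145) - 10499/50) = sqrt((15685/17932 - 99/29) - 10499/50) = sqrt(-1320403/520028 - 10499/50) = sqrt(-2762897061/13000700) = I*sqrt(359195958209427)/1300070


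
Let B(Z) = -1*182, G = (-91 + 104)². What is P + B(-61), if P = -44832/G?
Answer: -75590/169 ≈ -447.28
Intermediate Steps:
G = 169 (G = 13² = 169)
B(Z) = -182
P = -44832/169 ≈ -265.28
P + B(-61) = -44832/169 - 182 = -75590/169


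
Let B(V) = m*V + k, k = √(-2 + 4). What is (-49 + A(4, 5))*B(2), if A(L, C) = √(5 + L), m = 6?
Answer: -552 - 46*√2 ≈ -617.05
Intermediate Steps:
k = √2 ≈ 1.4142
B(V) = √2 + 6*V (B(V) = 6*V + √2 = √2 + 6*V)
(-49 + A(4, 5))*B(2) = (-49 + √(5 + 4))*(√2 + 6*2) = (-49 + √9)*(√2 + 12) = (-49 + 3)*(12 + √2) = -46*(12 + √2) = -552 - 46*√2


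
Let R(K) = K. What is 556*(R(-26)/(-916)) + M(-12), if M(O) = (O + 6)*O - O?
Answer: 22850/229 ≈ 99.782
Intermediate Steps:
M(O) = -O + O*(6 + O) (M(O) = (6 + O)*O - O = O*(6 + O) - O = -O + O*(6 + O))
556*(R(-26)/(-916)) + M(-12) = 556*(-26/(-916)) - 12*(5 - 12) = 556*(-26*(-1/916)) - 12*(-7) = 556*(13/458) + 84 = 3614/229 + 84 = 22850/229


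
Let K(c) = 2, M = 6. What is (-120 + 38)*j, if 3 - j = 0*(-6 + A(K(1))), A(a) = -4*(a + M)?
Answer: -246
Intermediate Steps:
A(a) = -24 - 4*a (A(a) = -4*(a + 6) = -4*(6 + a) = -24 - 4*a)
j = 3 (j = 3 - 0*(-6 + (-24 - 4*2)) = 3 - 0*(-6 + (-24 - 8)) = 3 - 0*(-6 - 32) = 3 - 0*(-38) = 3 - 1*0 = 3 + 0 = 3)
(-120 + 38)*j = (-120 + 38)*3 = -82*3 = -246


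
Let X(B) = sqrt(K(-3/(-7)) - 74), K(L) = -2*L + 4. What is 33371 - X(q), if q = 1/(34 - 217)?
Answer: 33371 - 4*I*sqrt(217)/7 ≈ 33371.0 - 8.4177*I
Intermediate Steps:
K(L) = 4 - 2*L
q = -1/183 (q = 1/(-183) = -1/183 ≈ -0.0054645)
X(B) = 4*I*sqrt(217)/7 (X(B) = sqrt((4 - (-6)/(-7)) - 74) = sqrt((4 - (-6)*(-1)/7) - 74) = sqrt((4 - 2*3/7) - 74) = sqrt((4 - 6/7) - 74) = sqrt(22/7 - 74) = sqrt(-496/7) = 4*I*sqrt(217)/7)
33371 - X(q) = 33371 - 4*I*sqrt(217)/7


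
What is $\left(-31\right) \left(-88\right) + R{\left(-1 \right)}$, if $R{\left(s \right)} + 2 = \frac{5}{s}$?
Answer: $2721$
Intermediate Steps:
$R{\left(s \right)} = -2 + \frac{5}{s}$
$\left(-31\right) \left(-88\right) + R{\left(-1 \right)} = \left(-31\right) \left(-88\right) + \left(-2 + \frac{5}{-1}\right) = 2728 + \left(-2 + 5 \left(-1\right)\right) = 2728 - 7 = 2721$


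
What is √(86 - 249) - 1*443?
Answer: -443 + I*√163 ≈ -443.0 + 12.767*I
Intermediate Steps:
√(86 - 249) - 1*443 = √(-163) - 443 = I*√163 - 443 = -443 + I*√163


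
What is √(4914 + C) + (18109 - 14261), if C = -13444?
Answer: 3848 + I*√8530 ≈ 3848.0 + 92.358*I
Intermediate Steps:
√(4914 + C) + (18109 - 14261) = √(4914 - 13444) + (18109 - 14261) = √(-8530) + 3848 = I*√8530 + 3848 = 3848 + I*√8530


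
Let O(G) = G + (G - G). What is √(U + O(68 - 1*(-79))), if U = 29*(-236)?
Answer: I*√6697 ≈ 81.835*I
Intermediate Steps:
O(G) = G (O(G) = G + 0 = G)
U = -6844
√(U + O(68 - 1*(-79))) = √(-6844 + (68 - 1*(-79))) = √(-6844 + (68 + 79)) = √(-6844 + 147) = √(-6697) = I*√6697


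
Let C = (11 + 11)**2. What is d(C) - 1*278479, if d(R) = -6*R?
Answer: -281383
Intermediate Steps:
C = 484 (C = 22**2 = 484)
d(C) - 1*278479 = -6*484 - 1*278479 = -2904 - 278479 = -281383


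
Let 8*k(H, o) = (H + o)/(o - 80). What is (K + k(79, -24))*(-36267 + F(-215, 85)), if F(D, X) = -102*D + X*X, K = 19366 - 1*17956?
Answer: -1042854785/104 ≈ -1.0027e+7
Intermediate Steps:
K = 1410 (K = 19366 - 17956 = 1410)
F(D, X) = X² - 102*D (F(D, X) = -102*D + X² = X² - 102*D)
k(H, o) = (H + o)/(8*(-80 + o)) (k(H, o) = ((H + o)/(o - 80))/8 = ((H + o)/(-80 + o))/8 = (H + o)/(8*(-80 + o)))
(K + k(79, -24))*(-36267 + F(-215, 85)) = (1410 + (79 - 24)/(8*(-80 - 24)))*(-36267 + (85² - 102*(-215))) = (1410 + (⅛)*55/(-104))*(-36267 + (7225 + 21930)) = (1410 + (⅛)*(-1/104)*55)*(-36267 + 29155) = (1410 - 55/832)*(-7112) = (1173065/832)*(-7112) = -1042854785/104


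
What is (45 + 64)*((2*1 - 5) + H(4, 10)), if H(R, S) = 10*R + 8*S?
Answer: 12753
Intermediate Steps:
H(R, S) = 8*S + 10*R
(45 + 64)*((2*1 - 5) + H(4, 10)) = (45 + 64)*((2*1 - 5) + (8*10 + 10*4)) = 109*((2 - 5) + (80 + 40)) = 109*(-3 + 120) = 109*117 = 12753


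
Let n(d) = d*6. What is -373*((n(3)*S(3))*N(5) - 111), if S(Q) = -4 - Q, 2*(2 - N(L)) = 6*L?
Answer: -569571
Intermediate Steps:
N(L) = 2 - 3*L
n(d) = 6*d
-373*((n(3)*S(3))*N(5) - 111) = -373*(((6*3)*(-4 - 1*3))*(2 - 3*5) - 111) = -373*((18*(-4 - 3))*(2 - 15) - 111) = -373*((18*(-7))*(-13) - 111) = -373*(-126*(-13) - 111) = -373*(1638 - 111) = -373*1527 = -569571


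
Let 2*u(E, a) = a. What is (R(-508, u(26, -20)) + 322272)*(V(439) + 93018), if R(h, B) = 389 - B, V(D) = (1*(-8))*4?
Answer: 30003885606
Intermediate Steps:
u(E, a) = a/2
V(D) = -32 (V(D) = -8*4 = -32)
(R(-508, u(26, -20)) + 322272)*(V(439) + 93018) = ((389 - (-20)/2) + 322272)*(-32 + 93018) = ((389 - 1*(-10)) + 322272)*92986 = ((389 + 10) + 322272)*92986 = (399 + 322272)*92986 = 322671*92986 = 30003885606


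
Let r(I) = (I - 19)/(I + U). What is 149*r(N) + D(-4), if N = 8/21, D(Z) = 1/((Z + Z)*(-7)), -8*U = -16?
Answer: -1631227/1400 ≈ -1165.2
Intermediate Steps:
U = 2 (U = -⅛*(-16) = 2)
D(Z) = -1/(14*Z) (D(Z) = -⅐/(2*Z) = (1/(2*Z))*(-⅐) = -1/(14*Z))
N = 8/21 (N = 8*(1/21) = 8/21 ≈ 0.38095)
r(I) = (-19 + I)/(2 + I) (r(I) = (I - 19)/(I + 2) = (-19 + I)/(2 + I))
149*r(N) + D(-4) = 149*((-19 + 8/21)/(2 + 8/21)) - 1/14/(-4) = 149*(-391/21/(50/21)) - 1/14*(-¼) = 149*((21/50)*(-391/21)) + 1/56 = 149*(-391/50) + 1/56 = -58259/50 + 1/56 = -1631227/1400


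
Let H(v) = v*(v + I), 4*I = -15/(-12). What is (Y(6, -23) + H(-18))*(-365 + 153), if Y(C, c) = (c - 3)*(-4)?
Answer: -179087/2 ≈ -89544.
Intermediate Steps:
I = 5/16 (I = (-15/(-12))/4 = (-15*(-1/12))/4 = (¼)*(5/4) = 5/16 ≈ 0.31250)
Y(C, c) = 12 - 4*c (Y(C, c) = (-3 + c)*(-4) = 12 - 4*c)
H(v) = v*(5/16 + v) (H(v) = v*(v + 5/16) = v*(5/16 + v))
(Y(6, -23) + H(-18))*(-365 + 153) = ((12 - 4*(-23)) + (1/16)*(-18)*(5 + 16*(-18)))*(-365 + 153) = ((12 + 92) + (1/16)*(-18)*(5 - 288))*(-212) = (104 + (1/16)*(-18)*(-283))*(-212) = (104 + 2547/8)*(-212) = (3379/8)*(-212) = -179087/2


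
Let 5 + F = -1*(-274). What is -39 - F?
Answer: -308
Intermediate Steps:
F = 269 (F = -5 - 1*(-274) = -5 + 274 = 269)
-39 - F = -39 - 1*269 = -39 - 269 = -308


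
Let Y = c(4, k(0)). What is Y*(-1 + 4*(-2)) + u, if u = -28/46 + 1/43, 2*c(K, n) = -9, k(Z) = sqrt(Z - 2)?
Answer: 78951/1978 ≈ 39.915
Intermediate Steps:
k(Z) = sqrt(-2 + Z)
c(K, n) = -9/2 (c(K, n) = (1/2)*(-9) = -9/2)
u = -579/989 (u = -28*1/46 + 1*(1/43) = -14/23 + 1/43 = -579/989 ≈ -0.58544)
Y = -9/2 ≈ -4.5000
Y*(-1 + 4*(-2)) + u = -9*(-1 + 4*(-2))/2 - 579/989 = -9*(-1 - 8)/2 - 579/989 = -9/2*(-9) - 579/989 = 81/2 - 579/989 = 78951/1978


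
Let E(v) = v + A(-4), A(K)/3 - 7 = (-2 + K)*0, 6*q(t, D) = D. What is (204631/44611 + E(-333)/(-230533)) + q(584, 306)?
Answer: 81669686824/1469186809 ≈ 55.588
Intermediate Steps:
q(t, D) = D/6
A(K) = 21 (A(K) = 21 + 3*((-2 + K)*0) = 21 + 3*0 = 21 + 0 = 21)
E(v) = 21 + v (E(v) = v + 21 = 21 + v)
(204631/44611 + E(-333)/(-230533)) + q(584, 306) = (204631/44611 + (21 - 333)/(-230533)) + (⅙)*306 = (204631*(1/44611) - 312*(-1/230533)) + 51 = (29233/6373 + 312/230533) + 51 = 6741159565/1469186809 + 51 = 81669686824/1469186809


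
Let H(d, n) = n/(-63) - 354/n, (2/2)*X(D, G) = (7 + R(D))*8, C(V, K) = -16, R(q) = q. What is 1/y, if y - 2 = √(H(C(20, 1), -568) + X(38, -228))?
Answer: -35784/6542015 + 6*√3286950751/6542015 ≈ 0.047112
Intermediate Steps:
X(D, G) = 56 + 8*D (X(D, G) = (7 + D)*8 = 56 + 8*D)
H(d, n) = -354/n - n/63 (H(d, n) = n*(-1/63) - 354/n = -n/63 - 354/n = -354/n - n/63)
y = 2 + √3286950751/2982 (y = 2 + √((-354/(-568) - 1/63*(-568)) + (56 + 8*38)) = 2 + √((-354*(-1/568) + 568/63) + (56 + 304)) = 2 + √((177/284 + 568/63) + 360) = 2 + √(172463/17892 + 360) = 2 + √(6613583/17892) = 2 + √3286950751/2982 ≈ 21.226)
1/y = 1/(2 + √3286950751/2982)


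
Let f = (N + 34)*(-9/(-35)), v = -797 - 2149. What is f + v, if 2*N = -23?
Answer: -41163/14 ≈ -2940.2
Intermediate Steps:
N = -23/2 (N = (1/2)*(-23) = -23/2 ≈ -11.500)
v = -2946
f = 81/14 (f = (-23/2 + 34)*(-9/(-35)) = 45*(-9*(-1/35))/2 = (45/2)*(9/35) = 81/14 ≈ 5.7857)
f + v = 81/14 - 2946 = -41163/14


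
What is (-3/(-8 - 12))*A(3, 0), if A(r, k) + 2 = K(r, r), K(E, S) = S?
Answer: 3/20 ≈ 0.15000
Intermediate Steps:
A(r, k) = -2 + r
(-3/(-8 - 12))*A(3, 0) = (-3/(-8 - 12))*(-2 + 3) = (-3/(-20))*1 = -1/20*(-3)*1 = (3/20)*1 = 3/20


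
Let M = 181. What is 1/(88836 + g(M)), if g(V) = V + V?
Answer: 1/89198 ≈ 1.1211e-5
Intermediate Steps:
g(V) = 2*V
1/(88836 + g(M)) = 1/(88836 + 2*181) = 1/(88836 + 362) = 1/89198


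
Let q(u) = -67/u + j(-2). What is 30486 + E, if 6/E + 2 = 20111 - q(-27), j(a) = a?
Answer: 8275882071/271465 ≈ 30486.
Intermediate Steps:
q(u) = -2 - 67/u (q(u) = -67/u - 2 = -2 - 67/u)
E = 81/271465 (E = 6/(-2 + (20111 - (-2 - 67/(-27)))) = 6/(-2 + (20111 - (-2 - 67*(-1/27)))) = 6/(-2 + (20111 - (-2 + 67/27))) = 6/(-2 + (20111 - 1*13/27)) = 6/(-2 + (20111 - 13/27)) = 6/(-2 + 542984/27) = 6/(542930/27) = 6*(27/542930) = 81/271465 ≈ 0.00029838)
30486 + E = 30486 + 81/271465 = 8275882071/271465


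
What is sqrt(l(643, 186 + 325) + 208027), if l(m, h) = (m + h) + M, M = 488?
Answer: sqrt(209669) ≈ 457.90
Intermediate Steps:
l(m, h) = 488 + h + m (l(m, h) = (m + h) + 488 = (h + m) + 488 = 488 + h + m)
sqrt(l(643, 186 + 325) + 208027) = sqrt((488 + (186 + 325) + 643) + 208027) = sqrt((488 + 511 + 643) + 208027) = sqrt(1642 + 208027) = sqrt(209669)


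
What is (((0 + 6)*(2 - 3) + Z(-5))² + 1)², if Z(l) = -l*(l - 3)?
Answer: 4481689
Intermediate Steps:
Z(l) = -l*(-3 + l)
(((0 + 6)*(2 - 3) + Z(-5))² + 1)² = (((0 + 6)*(2 - 3) - 5*(3 - 1*(-5)))² + 1)² = ((6*(-1) - 5*(3 + 5))² + 1)² = ((-6 - 5*8)² + 1)² = ((-6 - 40)² + 1)² = ((-46)² + 1)² = (2116 + 1)² = 2117² = 4481689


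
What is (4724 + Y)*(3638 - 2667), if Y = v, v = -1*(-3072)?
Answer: 7569916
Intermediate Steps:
v = 3072
Y = 3072
(4724 + Y)*(3638 - 2667) = (4724 + 3072)*(3638 - 2667) = 7796*971 = 7569916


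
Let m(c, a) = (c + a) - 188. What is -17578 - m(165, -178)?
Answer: -17377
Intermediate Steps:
m(c, a) = -188 + a + c (m(c, a) = (a + c) - 188 = -188 + a + c)
-17578 - m(165, -178) = -17578 - (-188 - 178 + 165) = -17578 - 1*(-201) = -17578 + 201 = -17377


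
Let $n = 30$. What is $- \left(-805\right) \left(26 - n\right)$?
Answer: $-3220$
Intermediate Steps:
$- \left(-805\right) \left(26 - n\right) = - \left(-805\right) \left(26 - 30\right) = - \left(-805\right) \left(-4\right) = \left(-1\right) 3220 = -3220$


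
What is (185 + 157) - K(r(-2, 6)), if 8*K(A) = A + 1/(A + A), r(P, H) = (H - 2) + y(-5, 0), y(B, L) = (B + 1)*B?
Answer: 130175/384 ≈ 339.00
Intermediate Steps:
y(B, L) = B*(1 + B) (y(B, L) = (1 + B)*B = B*(1 + B))
r(P, H) = 18 + H (r(P, H) = (H - 2) - 5*(1 - 5) = (-2 + H) - 5*(-4) = (-2 + H) + 20 = 18 + H)
K(A) = A/8 + 1/(16*A) (K(A) = (A + 1/(A + A))/8 = (A + 1/(2*A))/8 = A/8 + 1/(16*A))
(185 + 157) - K(r(-2, 6)) = (185 + 157) - ((18 + 6)/8 + 1/(16*(18 + 6))) = 342 - ((⅛)*24 + (1/16)/24) = 342 - (3 + (1/16)*(1/24)) = 342 - (3 + 1/384) = 342 - 1*1153/384 = 342 - 1153/384 = 130175/384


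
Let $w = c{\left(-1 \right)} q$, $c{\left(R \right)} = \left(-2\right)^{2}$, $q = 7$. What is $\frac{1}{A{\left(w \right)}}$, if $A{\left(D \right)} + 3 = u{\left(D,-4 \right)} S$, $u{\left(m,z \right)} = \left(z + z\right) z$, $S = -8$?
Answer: $- \frac{1}{259} \approx -0.003861$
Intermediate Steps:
$c{\left(R \right)} = 4$
$u{\left(m,z \right)} = 2 z^{2}$ ($u{\left(m,z \right)} = 2 z z = 2 z^{2}$)
$w = 28$ ($w = 4 \cdot 7 = 28$)
$A{\left(D \right)} = -259$ ($A{\left(D \right)} = -3 + 2 \left(-4\right)^{2} \left(-8\right) = -3 + 2 \cdot 16 \left(-8\right) = -3 + 32 \left(-8\right) = -3 - 256 = -259$)
$\frac{1}{A{\left(w \right)}} = \frac{1}{-259} = - \frac{1}{259}$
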